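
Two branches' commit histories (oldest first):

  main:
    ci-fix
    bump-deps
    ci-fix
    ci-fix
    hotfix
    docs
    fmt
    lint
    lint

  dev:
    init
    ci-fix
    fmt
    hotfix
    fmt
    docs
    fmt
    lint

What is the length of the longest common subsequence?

One common subsequence of length 5: ci-fix (main #1, dev #2), then hotfix (main #5, dev #4), then docs (main #6, dev #6), then fmt (main #7, dev #7), then lint (main #9, dev #8). The LCS DP gives dp[9][8] = 5, so this is optimal.

5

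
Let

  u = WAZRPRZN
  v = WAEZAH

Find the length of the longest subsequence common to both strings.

Match W at u[1]=v[1], then A at u[2]=v[2], then Z at u[3]=v[4] — 3 characters in the same relative order in both. Since dp[8][6] = 3, nothing longer is possible.

3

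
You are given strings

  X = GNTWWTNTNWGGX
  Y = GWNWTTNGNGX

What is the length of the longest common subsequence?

9

Let dp[i][j] be the LCS length of the first i characters of X and the first j characters of Y. dp[i][j] = dp[i-1][j-1]+1 when the i-th and j-th characters match, else max(dp[i-1][j], dp[i][j-1]).
    ·  G  W  N  W  T  T  N  G  N  G  X
 ·  0  0  0  0  0  0  0  0  0  0  0  0
 G  0  1  1  1  1  1  1  1  1  1  1  1
 N  0  1  1  2  2  2  2  2  2  2  2  2
 T  0  1  1  2  2  3  3  3  3  3  3  3
 W  0  1  2  2  3  3  3  3  3  3  3  3
 W  0  1  2  2  3  3  3  3  3  3  3  3
 T  0  1  2  2  3  4  4  4  4  4  4  4
 N  0  1  2  3  3  4  4  5  5  5  5  5
 T  0  1  2  3  3  4  5  5  5  5  5  5
 N  0  1  2  3  3  4  5  6  6  6  6  6
 W  0  1  2  3  4  4  5  6  6  6  6  6
 G  0  1  2  3  4  4  5  6  7  7  7  7
 G  0  1  2  3  4  4  5  6  7  7  8  8
 X  0  1  2  3  4  4  5  6  7  7  8  9
dp[13][11] = 9. One LCS (by backtracking along matches): GNWTTNGGX.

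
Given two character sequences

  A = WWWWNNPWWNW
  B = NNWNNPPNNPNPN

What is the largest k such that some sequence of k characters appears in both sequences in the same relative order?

Let dp[i][j] be the LCS length of the first i characters of A and the first j characters of B. dp[i][j] = dp[i-1][j-1]+1 when the i-th and j-th characters match, else max(dp[i-1][j], dp[i][j-1]).
    ·  N  N  W  N  N  P  P  N  N  P  N  P  N
 ·  0  0  0  0  0  0  0  0  0  0  0  0  0  0
 W  0  0  0  1  1  1  1  1  1  1  1  1  1  1
 W  0  0  0  1  1  1  1  1  1  1  1  1  1  1
 W  0  0  0  1  1  1  1  1  1  1  1  1  1  1
 W  0  0  0  1  1  1  1  1  1  1  1  1  1  1
 N  0  1  1  1  2  2  2  2  2  2  2  2  2  2
 N  0  1  2  2  2  3  3  3  3  3  3  3  3  3
 P  0  1  2  2  2  3  4  4  4  4  4  4  4  4
 W  0  1  2  3  3  3  4  4  4  4  4  4  4  4
 W  0  1  2  3  3  3  4  4  4  4  4  4  4  4
 N  0  1  2  3  4  4  4  4  5  5  5  5  5  5
 W  0  1  2  3  4  4  4  4  5  5  5  5  5  5
dp[11][13] = 5. One LCS (by backtracking along matches): WNNPN.

5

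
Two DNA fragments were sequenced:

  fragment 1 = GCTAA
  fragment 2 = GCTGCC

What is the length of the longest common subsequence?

3

One common subsequence of length 3: G (fragment 1 #1, fragment 2 #1), then C (fragment 1 #2, fragment 2 #2), then T (fragment 1 #3, fragment 2 #3). The LCS DP gives dp[5][6] = 3, so this is optimal.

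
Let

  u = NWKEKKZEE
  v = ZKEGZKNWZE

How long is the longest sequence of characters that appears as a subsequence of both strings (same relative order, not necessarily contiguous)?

Taking K at u[3]=v[2], then E at u[4]=v[3], then K at u[5]=v[6], then Z at u[7]=v[9], then E at u[9]=v[10] gives a common subsequence of length 5. The LCS DP gives dp[9][10] = 5, so this is optimal.

5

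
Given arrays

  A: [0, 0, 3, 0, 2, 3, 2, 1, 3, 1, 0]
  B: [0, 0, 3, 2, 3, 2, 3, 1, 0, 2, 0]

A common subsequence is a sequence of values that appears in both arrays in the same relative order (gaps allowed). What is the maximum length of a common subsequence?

9

Pick 0 (A #1, B #1), then 0 (A #2, B #2), then 3 (A #3, B #3), then 2 (A #5, B #4), then 3 (A #6, B #5), then 2 (A #7, B #6), then 3 (A #9, B #7), then 1 (A #10, B #8), then 0 (A #11, B #11); all 9 values appear in both, in order. Since dp[11][11] = 9, nothing longer is possible.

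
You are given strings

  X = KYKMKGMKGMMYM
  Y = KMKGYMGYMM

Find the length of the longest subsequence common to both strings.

8

One common subsequence of length 8: K at X[3]=Y[1]; then M at X[4]=Y[2]; then K at X[5]=Y[3]; then G at X[6]=Y[4]; then M at X[7]=Y[6]; then G at X[9]=Y[7]; then M at X[11]=Y[9]; then M at X[13]=Y[10], and the DP table's final entry dp[13][10] is also 8, so no common subsequence is longer.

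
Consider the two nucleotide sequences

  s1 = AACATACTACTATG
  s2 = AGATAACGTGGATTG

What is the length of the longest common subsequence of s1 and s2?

Match A at s1[1]=s2[1], then A at s1[2]=s2[3], then A at s1[4]=s2[5], then A at s1[6]=s2[6], then C at s1[7]=s2[7], then T at s1[8]=s2[9], then A at s1[9]=s2[12], then T at s1[11]=s2[13], then T at s1[13]=s2[14], then G at s1[14]=s2[15] — 10 bases in the same relative order in both. Since dp[14][15] = 10, nothing longer is possible.

10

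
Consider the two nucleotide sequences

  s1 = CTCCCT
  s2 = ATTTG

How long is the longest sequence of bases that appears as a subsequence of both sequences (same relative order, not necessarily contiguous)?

Taking T (s1 #2, s2 #3); then T (s1 #6, s2 #4) gives a common subsequence of length 2. dp[6][5] = 2 confirms this is the maximum.

2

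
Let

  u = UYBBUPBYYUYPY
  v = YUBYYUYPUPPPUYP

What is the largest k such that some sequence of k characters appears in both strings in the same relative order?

9

Taking Y (u #2, v #1) → U (u #5, v #2) → B (u #7, v #3) → Y (u #8, v #4) → Y (u #9, v #5) → U (u #10, v #6) → Y (u #11, v #7) → P (u #12, v #12) → Y (u #13, v #14) gives a common subsequence of length 9. dp[13][15] = 9 confirms this is the maximum.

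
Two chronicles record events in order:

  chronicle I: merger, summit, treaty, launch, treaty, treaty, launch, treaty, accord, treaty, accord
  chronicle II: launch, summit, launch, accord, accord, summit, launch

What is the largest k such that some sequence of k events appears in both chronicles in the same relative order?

Match summit (chronicle I #2, chronicle II #2), then launch (chronicle I #7, chronicle II #3), then accord (chronicle I #9, chronicle II #4), then accord (chronicle I #11, chronicle II #5) — 4 events in the same relative order in both. Since dp[11][7] = 4, nothing longer is possible.

4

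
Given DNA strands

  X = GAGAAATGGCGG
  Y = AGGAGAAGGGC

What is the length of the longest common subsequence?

8

One common subsequence of length 8: G at X[1]=Y[3], then A at X[2]=Y[4], then G at X[3]=Y[5], then A at X[4]=Y[6], then A at X[5]=Y[7], then G at X[8]=Y[9], then G at X[9]=Y[10], then C at X[10]=Y[11]. The LCS DP gives dp[12][11] = 8, so this is optimal.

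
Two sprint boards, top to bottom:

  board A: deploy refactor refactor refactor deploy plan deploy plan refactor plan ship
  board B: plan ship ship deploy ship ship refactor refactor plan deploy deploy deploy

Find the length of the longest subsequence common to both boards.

Taking deploy [1,4]; then refactor [2,7]; then refactor [3,8]; then deploy [5,11]; then deploy [7,12] gives a common subsequence of length 5. Since dp[11][12] = 5, nothing longer is possible.

5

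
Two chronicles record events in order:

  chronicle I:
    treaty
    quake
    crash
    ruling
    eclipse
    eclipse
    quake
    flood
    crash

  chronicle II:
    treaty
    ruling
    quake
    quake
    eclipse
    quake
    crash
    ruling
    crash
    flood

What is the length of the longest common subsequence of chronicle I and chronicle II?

5

Match treaty [1,1] → quake [2,6] → crash [3,7] → ruling [4,8] → flood [8,10] — 5 events in the same relative order in both. dp[9][10] = 5 confirms this is the maximum.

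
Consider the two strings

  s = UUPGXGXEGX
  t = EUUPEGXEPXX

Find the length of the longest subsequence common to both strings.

Let dp[i][j] be the LCS length of the first i characters of s and the first j characters of t. dp[i][j] = dp[i-1][j-1]+1 when the i-th and j-th characters match, else max(dp[i-1][j], dp[i][j-1]).
    ·  E  U  U  P  E  G  X  E  P  X  X
 ·  0  0  0  0  0  0  0  0  0  0  0  0
 U  0  0  1  1  1  1  1  1  1  1  1  1
 U  0  0  1  2  2  2  2  2  2  2  2  2
 P  0  0  1  2  3  3  3  3  3  3  3  3
 G  0  0  1  2  3  3  4  4  4  4  4  4
 X  0  0  1  2  3  3  4  5  5  5  5  5
 G  0  0  1  2  3  3  4  5  5  5  5  5
 X  0  0  1  2  3  3  4  5  5  5  6  6
 E  0  1  1  2  3  4  4  5  6  6  6  6
 G  0  1  1  2  3  4  5  5  6  6  6  6
 X  0  1  1  2  3  4  5  6  6  6  7  7
dp[10][11] = 7. One LCS (by backtracking along matches): UUPGXXX.

7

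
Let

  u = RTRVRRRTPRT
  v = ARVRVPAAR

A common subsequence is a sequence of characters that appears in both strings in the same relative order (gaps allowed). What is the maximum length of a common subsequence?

Match R [1,2]; then R [3,4]; then V [4,5]; then P [9,6]; then R [10,9] — 5 characters in the same relative order in both. dp[11][9] = 5 confirms this is the maximum.

5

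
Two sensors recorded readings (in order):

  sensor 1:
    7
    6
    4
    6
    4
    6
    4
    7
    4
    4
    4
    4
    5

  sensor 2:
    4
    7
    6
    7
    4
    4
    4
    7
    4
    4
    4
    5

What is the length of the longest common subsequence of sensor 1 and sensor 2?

10

Taking 7 (sensor 1 #1, sensor 2 #2) → 6 (sensor 1 #2, sensor 2 #3) → 4 (sensor 1 #3, sensor 2 #5) → 4 (sensor 1 #5, sensor 2 #6) → 4 (sensor 1 #7, sensor 2 #7) → 7 (sensor 1 #8, sensor 2 #8) → 4 (sensor 1 #10, sensor 2 #9) → 4 (sensor 1 #11, sensor 2 #10) → 4 (sensor 1 #12, sensor 2 #11) → 5 (sensor 1 #13, sensor 2 #12) gives a common subsequence of length 10, and the DP table's final entry dp[13][12] is also 10, so no common subsequence is longer.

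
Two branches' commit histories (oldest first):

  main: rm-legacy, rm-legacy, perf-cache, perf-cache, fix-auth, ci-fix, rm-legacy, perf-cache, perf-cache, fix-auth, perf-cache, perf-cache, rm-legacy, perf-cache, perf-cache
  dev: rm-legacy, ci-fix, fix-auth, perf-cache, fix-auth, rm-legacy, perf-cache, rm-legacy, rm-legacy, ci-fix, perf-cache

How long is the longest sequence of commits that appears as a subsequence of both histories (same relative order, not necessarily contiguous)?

7

Pick rm-legacy [1,1], then perf-cache [4,4], then fix-auth [5,5], then rm-legacy [7,6], then perf-cache [8,7], then rm-legacy [13,9], then perf-cache [15,11]; all 7 commits appear in both, in order. dp[15][11] = 7 confirms this is the maximum.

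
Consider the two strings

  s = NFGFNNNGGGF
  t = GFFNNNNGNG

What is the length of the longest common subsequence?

Match F [2,2], then F [4,3], then N [5,5], then N [6,6], then N [7,7], then G [8,8], then G [10,10] — 7 characters in the same relative order in both. Since dp[11][10] = 7, nothing longer is possible.

7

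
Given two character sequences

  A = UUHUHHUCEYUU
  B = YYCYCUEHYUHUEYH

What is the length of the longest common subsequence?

7

Taking U [1,6] → H [3,8] → U [4,10] → H [6,11] → U [7,12] → E [9,13] → Y [10,14] gives a common subsequence of length 7. Since dp[12][15] = 7, nothing longer is possible.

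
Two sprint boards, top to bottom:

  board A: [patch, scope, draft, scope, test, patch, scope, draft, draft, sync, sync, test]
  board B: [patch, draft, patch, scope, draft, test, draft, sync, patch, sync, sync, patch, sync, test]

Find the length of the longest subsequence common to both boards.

9

Taking patch [1,1], draft [3,2], patch [6,3], scope [7,4], draft [8,5], draft [9,7], sync [10,11], sync [11,13], test [12,14] gives a common subsequence of length 9. dp[12][14] = 9 confirms this is the maximum.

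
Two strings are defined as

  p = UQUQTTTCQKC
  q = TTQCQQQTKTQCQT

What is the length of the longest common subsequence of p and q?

Taking Q [2,6], Q [4,7], T [5,8], T [6,10], C [8,12], Q [9,13] gives a common subsequence of length 6, and the DP table's final entry dp[11][14] is also 6, so no common subsequence is longer.

6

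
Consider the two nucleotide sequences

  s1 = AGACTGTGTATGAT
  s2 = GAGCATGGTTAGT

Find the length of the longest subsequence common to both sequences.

Pick A [1,2], G [2,3], A [3,5], T [5,6], G [6,8], T [7,9], T [9,10], A [10,11], G [12,12], T [14,13]; all 10 bases appear in both, in order, and the DP table's final entry dp[14][13] is also 10, so no common subsequence is longer.

10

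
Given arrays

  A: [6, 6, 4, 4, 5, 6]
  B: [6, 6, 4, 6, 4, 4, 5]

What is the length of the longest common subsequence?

5

Pick 6 (A #1, B #2), then 6 (A #2, B #4), then 4 (A #3, B #5), then 4 (A #4, B #6), then 5 (A #5, B #7); all 5 values appear in both, in order. Since dp[6][7] = 5, nothing longer is possible.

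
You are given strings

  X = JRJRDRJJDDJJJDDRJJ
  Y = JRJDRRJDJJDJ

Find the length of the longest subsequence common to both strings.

Taking J at X[1]=Y[1], then R at X[2]=Y[2], then J at X[3]=Y[3], then R at X[4]=Y[5], then R at X[6]=Y[6], then J at X[8]=Y[7], then D at X[10]=Y[8], then J at X[12]=Y[9], then J at X[13]=Y[10], then D at X[15]=Y[11], then J at X[18]=Y[12] gives a common subsequence of length 11. The LCS DP gives dp[18][12] = 11, so this is optimal.

11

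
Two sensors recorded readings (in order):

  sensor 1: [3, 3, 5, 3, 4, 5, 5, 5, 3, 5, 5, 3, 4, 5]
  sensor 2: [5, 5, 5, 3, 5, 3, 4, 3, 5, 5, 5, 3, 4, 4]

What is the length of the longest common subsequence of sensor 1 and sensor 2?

9

Pick 3 at sensor 1[2]=sensor 2[4], then 5 at sensor 1[3]=sensor 2[5], then 3 at sensor 1[4]=sensor 2[6], then 4 at sensor 1[5]=sensor 2[7], then 5 at sensor 1[6]=sensor 2[9], then 5 at sensor 1[7]=sensor 2[10], then 5 at sensor 1[8]=sensor 2[11], then 3 at sensor 1[9]=sensor 2[12], then 4 at sensor 1[13]=sensor 2[14]; all 9 values appear in both, in order. The LCS DP gives dp[14][14] = 9, so this is optimal.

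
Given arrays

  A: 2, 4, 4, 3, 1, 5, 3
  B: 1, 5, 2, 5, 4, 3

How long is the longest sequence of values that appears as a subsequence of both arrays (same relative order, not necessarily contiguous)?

3

Let dp[i][j] be the LCS length of the first i values of A and the first j values of B. dp[i][j] = dp[i-1][j-1]+1 when the i-th and j-th values match, else max(dp[i-1][j], dp[i][j-1]).
    ·  1  5  2  5  4  3
 ·  0  0  0  0  0  0  0
 2  0  0  0  1  1  1  1
 4  0  0  0  1  1  2  2
 4  0  0  0  1  1  2  2
 3  0  0  0  1  1  2  3
 1  0  1  1  1  1  2  3
 5  0  1  2  2  2  2  3
 3  0  1  2  2  2  2  3
dp[7][6] = 3. One LCS (by backtracking along matches): 2, 4, 3.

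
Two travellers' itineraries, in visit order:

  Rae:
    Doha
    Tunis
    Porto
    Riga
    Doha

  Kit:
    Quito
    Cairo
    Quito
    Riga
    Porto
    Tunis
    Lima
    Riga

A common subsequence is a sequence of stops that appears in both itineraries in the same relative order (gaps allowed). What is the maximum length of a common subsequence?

Pick Tunis at Rae[2]=Kit[6], then Riga at Rae[4]=Kit[8]; all 2 stops appear in both, in order. The LCS DP gives dp[5][8] = 2, so this is optimal.

2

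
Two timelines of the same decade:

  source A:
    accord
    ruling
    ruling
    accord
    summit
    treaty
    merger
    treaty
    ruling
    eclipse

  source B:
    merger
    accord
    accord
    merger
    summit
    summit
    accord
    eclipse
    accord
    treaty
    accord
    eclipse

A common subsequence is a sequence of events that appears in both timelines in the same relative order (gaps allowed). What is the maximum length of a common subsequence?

One common subsequence of length 5: accord [1,2], accord [4,3], summit [5,6], treaty [6,10], eclipse [10,12]. Since dp[10][12] = 5, nothing longer is possible.

5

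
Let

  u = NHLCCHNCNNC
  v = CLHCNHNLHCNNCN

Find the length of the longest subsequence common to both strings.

8

Match N [1,5] → H [2,6] → L [3,8] → H [6,9] → C [8,10] → N [9,11] → N [10,12] → C [11,13] — 8 characters in the same relative order in both. Since dp[11][14] = 8, nothing longer is possible.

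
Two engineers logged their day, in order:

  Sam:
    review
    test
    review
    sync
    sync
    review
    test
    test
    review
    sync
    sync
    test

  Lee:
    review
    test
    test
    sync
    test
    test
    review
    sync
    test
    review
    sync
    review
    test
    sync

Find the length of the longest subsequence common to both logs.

9

Taking review [1,1] → test [2,3] → sync [5,4] → test [7,5] → test [8,6] → review [9,7] → sync [10,8] → sync [11,11] → test [12,13] gives a common subsequence of length 9. Since dp[12][14] = 9, nothing longer is possible.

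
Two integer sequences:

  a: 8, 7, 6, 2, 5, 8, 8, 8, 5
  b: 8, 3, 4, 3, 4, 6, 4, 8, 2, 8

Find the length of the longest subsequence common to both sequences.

One common subsequence of length 4: 8 (a #1, b #1), then 6 (a #3, b #6), then 2 (a #4, b #9), then 8 (a #8, b #10). dp[9][10] = 4 confirms this is the maximum.

4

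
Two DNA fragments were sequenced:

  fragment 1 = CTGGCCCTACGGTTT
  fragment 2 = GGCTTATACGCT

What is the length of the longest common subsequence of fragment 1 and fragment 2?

One common subsequence of length 8: G [3,1] → G [4,2] → C [5,3] → T [8,7] → A [9,8] → C [10,9] → G [11,10] → T [15,12]. dp[15][12] = 8 confirms this is the maximum.

8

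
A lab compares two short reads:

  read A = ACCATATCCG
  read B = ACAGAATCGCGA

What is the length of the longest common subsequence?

Match A at read A[1]=read B[1] → C at read A[2]=read B[2] → A at read A[4]=read B[5] → A at read A[6]=read B[6] → T at read A[7]=read B[7] → C at read A[8]=read B[8] → C at read A[9]=read B[10] → G at read A[10]=read B[11] — 8 bases in the same relative order in both. The LCS DP gives dp[10][12] = 8, so this is optimal.

8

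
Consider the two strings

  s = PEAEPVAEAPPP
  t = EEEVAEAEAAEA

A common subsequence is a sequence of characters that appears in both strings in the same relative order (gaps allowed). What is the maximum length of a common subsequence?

One common subsequence of length 6: E [2,6], then A [3,7], then E [4,8], then A [7,10], then E [8,11], then A [9,12]. The LCS DP gives dp[12][12] = 6, so this is optimal.

6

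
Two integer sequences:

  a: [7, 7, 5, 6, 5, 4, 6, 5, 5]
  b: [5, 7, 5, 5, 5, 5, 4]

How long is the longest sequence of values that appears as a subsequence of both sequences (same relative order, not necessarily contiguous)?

Match 7 [2,2], then 5 [3,3], then 5 [5,4], then 5 [8,5], then 5 [9,6] — 5 values in the same relative order in both. dp[9][7] = 5 confirms this is the maximum.

5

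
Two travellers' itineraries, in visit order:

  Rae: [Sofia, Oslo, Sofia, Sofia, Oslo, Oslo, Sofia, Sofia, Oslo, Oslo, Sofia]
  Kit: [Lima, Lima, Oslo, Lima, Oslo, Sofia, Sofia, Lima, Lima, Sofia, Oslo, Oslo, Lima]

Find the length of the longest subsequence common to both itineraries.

6

Taking Oslo [2,5] → Sofia [3,6] → Sofia [4,7] → Sofia [8,10] → Oslo [9,11] → Oslo [10,12] gives a common subsequence of length 6. dp[11][13] = 6 confirms this is the maximum.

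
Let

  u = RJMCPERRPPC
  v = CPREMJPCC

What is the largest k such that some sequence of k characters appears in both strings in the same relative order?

5

Taking C [4,1] → P [5,2] → E [6,4] → P [9,7] → C [11,9] gives a common subsequence of length 5. dp[11][9] = 5 confirms this is the maximum.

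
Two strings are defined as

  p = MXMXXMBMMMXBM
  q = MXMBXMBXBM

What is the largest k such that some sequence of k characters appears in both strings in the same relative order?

Let dp[i][j] be the LCS length of the first i characters of p and the first j characters of q. dp[i][j] = dp[i-1][j-1]+1 when the i-th and j-th characters match, else max(dp[i-1][j], dp[i][j-1]).
    ·  M  X  M  B  X  M  B  X  B  M
 ·  0  0  0  0  0  0  0  0  0  0  0
 M  0  1  1  1  1  1  1  1  1  1  1
 X  0  1  2  2  2  2  2  2  2  2  2
 M  0  1  2  3  3  3  3  3  3  3  3
 X  0  1  2  3  3  4  4  4  4  4  4
 X  0  1  2  3  3  4  4  4  5  5  5
 M  0  1  2  3  3  4  5  5  5  5  6
 B  0  1  2  3  4  4  5  6  6  6  6
 M  0  1  2  3  4  4  5  6  6  6  7
 M  0  1  2  3  4  4  5  6  6  6  7
 M  0  1  2  3  4  4  5  6  6  6  7
 X  0  1  2  3  4  5  5  6  7  7  7
 B  0  1  2  3  4  5  5  6  7  8  8
 M  0  1  2  3  4  5  6  6  7  8  9
dp[13][10] = 9. One LCS (by backtracking along matches): MXMXMBXBM.

9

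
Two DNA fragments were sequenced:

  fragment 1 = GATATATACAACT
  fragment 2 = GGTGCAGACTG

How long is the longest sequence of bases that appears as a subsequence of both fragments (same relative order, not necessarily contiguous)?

7

Pick G [1,2]; then T [3,3]; then C [9,5]; then A [10,6]; then A [11,8]; then C [12,9]; then T [13,10]; all 7 bases appear in both, in order. The LCS DP gives dp[13][11] = 7, so this is optimal.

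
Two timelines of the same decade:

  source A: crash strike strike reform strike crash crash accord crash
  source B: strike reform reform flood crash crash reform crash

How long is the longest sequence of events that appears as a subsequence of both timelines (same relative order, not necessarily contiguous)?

Match strike at source A[2]=source B[1] → reform at source A[4]=source B[3] → crash at source A[6]=source B[5] → crash at source A[7]=source B[6] → crash at source A[9]=source B[8] — 5 events in the same relative order in both, and the DP table's final entry dp[9][8] is also 5, so no common subsequence is longer.

5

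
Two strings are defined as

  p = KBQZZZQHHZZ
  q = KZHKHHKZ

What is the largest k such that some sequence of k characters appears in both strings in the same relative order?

5

Let dp[i][j] be the LCS length of the first i characters of p and the first j characters of q. dp[i][j] = dp[i-1][j-1]+1 when the i-th and j-th characters match, else max(dp[i-1][j], dp[i][j-1]).
    ·  K  Z  H  K  H  H  K  Z
 ·  0  0  0  0  0  0  0  0  0
 K  0  1  1  1  1  1  1  1  1
 B  0  1  1  1  1  1  1  1  1
 Q  0  1  1  1  1  1  1  1  1
 Z  0  1  2  2  2  2  2  2  2
 Z  0  1  2  2  2  2  2  2  3
 Z  0  1  2  2  2  2  2  2  3
 Q  0  1  2  2  2  2  2  2  3
 H  0  1  2  3  3  3  3  3  3
 H  0  1  2  3  3  4  4  4  4
 Z  0  1  2  3  3  4  4  4  5
 Z  0  1  2  3  3  4  4  4  5
dp[11][8] = 5. One LCS (by backtracking along matches): KZHHZ.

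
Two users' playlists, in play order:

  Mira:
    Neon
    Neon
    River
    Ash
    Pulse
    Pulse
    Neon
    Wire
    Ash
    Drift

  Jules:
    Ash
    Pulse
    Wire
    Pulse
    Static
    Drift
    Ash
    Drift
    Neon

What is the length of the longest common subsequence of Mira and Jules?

Match Ash [4,1]; then Pulse [5,2]; then Pulse [6,4]; then Ash [9,7]; then Drift [10,8] — 5 songs in the same relative order in both. Since dp[10][9] = 5, nothing longer is possible.

5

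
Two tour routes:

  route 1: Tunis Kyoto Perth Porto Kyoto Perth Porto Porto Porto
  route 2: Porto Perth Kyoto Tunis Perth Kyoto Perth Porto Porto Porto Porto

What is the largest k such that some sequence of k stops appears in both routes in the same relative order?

7

Taking Tunis at route 1[1]=route 2[4], Kyoto at route 1[2]=route 2[6], Perth at route 1[3]=route 2[7], Porto at route 1[4]=route 2[8], Porto at route 1[7]=route 2[9], Porto at route 1[8]=route 2[10], Porto at route 1[9]=route 2[11] gives a common subsequence of length 7. The LCS DP gives dp[9][11] = 7, so this is optimal.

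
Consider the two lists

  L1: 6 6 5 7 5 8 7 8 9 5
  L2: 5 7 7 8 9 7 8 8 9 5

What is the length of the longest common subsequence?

One common subsequence of length 7: 5 [3,1], 7 [4,3], 8 [6,4], 7 [7,6], 8 [8,8], 9 [9,9], 5 [10,10]. Since dp[10][10] = 7, nothing longer is possible.

7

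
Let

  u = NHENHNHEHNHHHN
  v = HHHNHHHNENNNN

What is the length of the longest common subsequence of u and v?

Match H [5,1], then H [7,2], then H [9,3], then N [10,4], then H [11,5], then H [12,6], then H [13,7], then N [14,13] — 8 characters in the same relative order in both. The LCS DP gives dp[14][13] = 8, so this is optimal.

8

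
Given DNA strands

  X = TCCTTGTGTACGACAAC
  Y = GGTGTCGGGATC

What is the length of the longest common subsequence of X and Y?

8

Taking G [6,2], T [7,3], G [8,4], T [9,5], C [11,6], G [12,9], A [13,10], C [17,12] gives a common subsequence of length 8. Since dp[17][12] = 8, nothing longer is possible.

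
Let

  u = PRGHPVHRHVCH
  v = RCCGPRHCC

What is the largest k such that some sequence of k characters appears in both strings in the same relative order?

6

Let dp[i][j] be the LCS length of the first i characters of u and the first j characters of v. dp[i][j] = dp[i-1][j-1]+1 when the i-th and j-th characters match, else max(dp[i-1][j], dp[i][j-1]).
    ·  R  C  C  G  P  R  H  C  C
 ·  0  0  0  0  0  0  0  0  0  0
 P  0  0  0  0  0  1  1  1  1  1
 R  0  1  1  1  1  1  2  2  2  2
 G  0  1  1  1  2  2  2  2  2  2
 H  0  1  1  1  2  2  2  3  3  3
 P  0  1  1  1  2  3  3  3  3  3
 V  0  1  1  1  2  3  3  3  3  3
 H  0  1  1  1  2  3  3  4  4  4
 R  0  1  1  1  2  3  4  4  4  4
 H  0  1  1  1  2  3  4  5  5  5
 V  0  1  1  1  2  3  4  5  5  5
 C  0  1  2  2  2  3  4  5  6  6
 H  0  1  2  2  2  3  4  5  6  6
dp[12][9] = 6. One LCS (by backtracking along matches): RGPRHC.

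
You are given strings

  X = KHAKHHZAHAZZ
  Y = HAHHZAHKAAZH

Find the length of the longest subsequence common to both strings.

One common subsequence of length 9: H (X #2, Y #1), A (X #3, Y #2), H (X #5, Y #3), H (X #6, Y #4), Z (X #7, Y #5), A (X #8, Y #6), H (X #9, Y #7), A (X #10, Y #10), Z (X #11, Y #11), and the DP table's final entry dp[12][12] is also 9, so no common subsequence is longer.

9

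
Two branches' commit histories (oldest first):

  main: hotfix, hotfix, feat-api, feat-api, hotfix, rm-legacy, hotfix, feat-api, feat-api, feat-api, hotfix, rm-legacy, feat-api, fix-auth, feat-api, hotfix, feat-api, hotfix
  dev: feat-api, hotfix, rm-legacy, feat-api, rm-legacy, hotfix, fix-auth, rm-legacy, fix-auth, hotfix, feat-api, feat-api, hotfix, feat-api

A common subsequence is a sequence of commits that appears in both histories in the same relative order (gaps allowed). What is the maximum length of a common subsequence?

Taking feat-api [4,1]; then hotfix [5,2]; then rm-legacy [6,3]; then feat-api [8,4]; then hotfix [11,6]; then rm-legacy [12,8]; then feat-api [13,11]; then feat-api [15,12]; then hotfix [16,13]; then feat-api [17,14] gives a common subsequence of length 10. dp[18][14] = 10 confirms this is the maximum.

10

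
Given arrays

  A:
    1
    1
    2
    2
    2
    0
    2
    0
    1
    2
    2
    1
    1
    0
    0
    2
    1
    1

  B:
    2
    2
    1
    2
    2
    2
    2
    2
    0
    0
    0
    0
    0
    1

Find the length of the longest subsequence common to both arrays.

9

Pick 1 (A #1, B #3) → 2 (A #3, B #6) → 2 (A #4, B #7) → 2 (A #5, B #8) → 0 (A #6, B #10) → 0 (A #8, B #11) → 0 (A #14, B #12) → 0 (A #15, B #13) → 1 (A #18, B #14); all 9 values appear in both, in order. The LCS DP gives dp[18][14] = 9, so this is optimal.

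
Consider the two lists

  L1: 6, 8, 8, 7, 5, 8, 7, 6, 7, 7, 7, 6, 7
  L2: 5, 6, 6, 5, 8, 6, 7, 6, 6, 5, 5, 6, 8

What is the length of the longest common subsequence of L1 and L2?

6

One common subsequence of length 6: 6 (L1 #1, L2 #3); then 5 (L1 #5, L2 #4); then 8 (L1 #6, L2 #5); then 7 (L1 #7, L2 #7); then 6 (L1 #8, L2 #9); then 6 (L1 #12, L2 #12), and the DP table's final entry dp[13][13] is also 6, so no common subsequence is longer.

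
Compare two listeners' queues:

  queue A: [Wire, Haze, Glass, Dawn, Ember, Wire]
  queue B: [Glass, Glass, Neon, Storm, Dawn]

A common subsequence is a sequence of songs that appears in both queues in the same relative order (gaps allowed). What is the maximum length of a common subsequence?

2

One common subsequence of length 2: Glass at queue A[3]=queue B[2], Dawn at queue A[4]=queue B[5]. dp[6][5] = 2 confirms this is the maximum.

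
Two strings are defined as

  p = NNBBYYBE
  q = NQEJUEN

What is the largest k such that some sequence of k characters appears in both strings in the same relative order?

2

Taking N [1,1], N [2,7] gives a common subsequence of length 2. dp[8][7] = 2 confirms this is the maximum.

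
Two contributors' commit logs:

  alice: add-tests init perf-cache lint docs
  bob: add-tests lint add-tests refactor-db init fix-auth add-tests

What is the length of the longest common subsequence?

Taking add-tests [1,3]; then init [2,5] gives a common subsequence of length 2. dp[5][7] = 2 confirms this is the maximum.

2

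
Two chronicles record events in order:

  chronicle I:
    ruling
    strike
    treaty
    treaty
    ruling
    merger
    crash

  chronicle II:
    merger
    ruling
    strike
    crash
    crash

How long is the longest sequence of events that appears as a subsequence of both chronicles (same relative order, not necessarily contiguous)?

3

Taking ruling (chronicle I #1, chronicle II #2), strike (chronicle I #2, chronicle II #3), crash (chronicle I #7, chronicle II #5) gives a common subsequence of length 3, and the DP table's final entry dp[7][5] is also 3, so no common subsequence is longer.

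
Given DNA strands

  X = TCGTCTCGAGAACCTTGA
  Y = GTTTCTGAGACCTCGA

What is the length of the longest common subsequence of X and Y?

13

Taking T (X #1, Y #3), then T (X #4, Y #4), then C (X #5, Y #5), then T (X #6, Y #6), then G (X #8, Y #7), then A (X #9, Y #8), then G (X #10, Y #9), then A (X #12, Y #10), then C (X #13, Y #11), then C (X #14, Y #12), then T (X #15, Y #13), then G (X #17, Y #15), then A (X #18, Y #16) gives a common subsequence of length 13. dp[18][16] = 13 confirms this is the maximum.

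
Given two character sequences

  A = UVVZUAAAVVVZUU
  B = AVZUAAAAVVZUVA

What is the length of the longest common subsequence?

10

Taking V at A[3]=B[2], Z at A[4]=B[3], U at A[5]=B[4], A at A[6]=B[6], A at A[7]=B[7], A at A[8]=B[8], V at A[10]=B[9], V at A[11]=B[10], Z at A[12]=B[11], U at A[13]=B[12] gives a common subsequence of length 10. dp[14][14] = 10 confirms this is the maximum.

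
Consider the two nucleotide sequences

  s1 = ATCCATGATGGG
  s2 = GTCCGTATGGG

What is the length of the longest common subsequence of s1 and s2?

Taking T at s1[2]=s2[2], C at s1[3]=s2[3], C at s1[4]=s2[4], T at s1[6]=s2[6], A at s1[8]=s2[7], T at s1[9]=s2[8], G at s1[10]=s2[9], G at s1[11]=s2[10], G at s1[12]=s2[11] gives a common subsequence of length 9. Since dp[12][11] = 9, nothing longer is possible.

9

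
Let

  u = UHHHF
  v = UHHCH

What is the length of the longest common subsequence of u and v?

Pick U (u #1, v #1), then H (u #2, v #2), then H (u #3, v #3), then H (u #4, v #5); all 4 characters appear in both, in order. The LCS DP gives dp[5][5] = 4, so this is optimal.

4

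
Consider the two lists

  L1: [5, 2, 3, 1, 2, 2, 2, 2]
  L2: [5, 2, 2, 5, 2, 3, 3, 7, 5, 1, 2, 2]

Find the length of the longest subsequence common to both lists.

6

Match 5 (L1 #1, L2 #4), then 2 (L1 #2, L2 #5), then 3 (L1 #3, L2 #7), then 1 (L1 #4, L2 #10), then 2 (L1 #7, L2 #11), then 2 (L1 #8, L2 #12) — 6 values in the same relative order in both. Since dp[8][12] = 6, nothing longer is possible.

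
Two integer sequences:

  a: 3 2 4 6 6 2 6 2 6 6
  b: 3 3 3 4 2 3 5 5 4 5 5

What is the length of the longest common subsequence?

3

Let dp[i][j] be the LCS length of the first i values of a and the first j values of b. dp[i][j] = dp[i-1][j-1]+1 when the i-th and j-th values match, else max(dp[i-1][j], dp[i][j-1]).
    ·  3  3  3  4  2  3  5  5  4  5  5
 ·  0  0  0  0  0  0  0  0  0  0  0  0
 3  0  1  1  1  1  1  1  1  1  1  1  1
 2  0  1  1  1  1  2  2  2  2  2  2  2
 4  0  1  1  1  2  2  2  2  2  3  3  3
 6  0  1  1  1  2  2  2  2  2  3  3  3
 6  0  1  1  1  2  2  2  2  2  3  3  3
 2  0  1  1  1  2  3  3  3  3  3  3  3
 6  0  1  1  1  2  3  3  3  3  3  3  3
 2  0  1  1  1  2  3  3  3  3  3  3  3
 6  0  1  1  1  2  3  3  3  3  3  3  3
 6  0  1  1  1  2  3  3  3  3  3  3  3
dp[10][11] = 3. One LCS (by backtracking along matches): 3, 2, 4.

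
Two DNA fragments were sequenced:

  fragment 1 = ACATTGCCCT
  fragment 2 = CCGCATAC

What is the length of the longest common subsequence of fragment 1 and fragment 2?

Let dp[i][j] be the LCS length of the first i bases of fragment 1 and the first j bases of fragment 2. dp[i][j] = dp[i-1][j-1]+1 when the i-th and j-th bases match, else max(dp[i-1][j], dp[i][j-1]).
    ·  C  C  G  C  A  T  A  C
 ·  0  0  0  0  0  0  0  0  0
 A  0  0  0  0  0  1  1  1  1
 C  0  1  1  1  1  1  1  1  2
 A  0  1  1  1  1  2  2  2  2
 T  0  1  1  1  1  2  3  3  3
 T  0  1  1  1  1  2  3  3  3
 G  0  1  1  2  2  2  3  3  3
 C  0  1  2  2  3  3  3  3  4
 C  0  1  2  2  3  3  3  3  4
 C  0  1  2  2  3  3  3  3  4
 T  0  1  2  2  3  3  4  4  4
dp[10][8] = 4. One LCS (by backtracking along matches): CATC.

4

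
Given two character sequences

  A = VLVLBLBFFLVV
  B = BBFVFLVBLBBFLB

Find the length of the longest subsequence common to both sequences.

8

Taking V [1,4], L [2,6], V [3,7], L [4,9], B [5,10], B [7,11], F [9,12], L [10,13] gives a common subsequence of length 8. dp[12][14] = 8 confirms this is the maximum.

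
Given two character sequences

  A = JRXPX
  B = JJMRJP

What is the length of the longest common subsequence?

Taking J (A #1, B #2) → R (A #2, B #4) → P (A #4, B #6) gives a common subsequence of length 3. The LCS DP gives dp[5][6] = 3, so this is optimal.

3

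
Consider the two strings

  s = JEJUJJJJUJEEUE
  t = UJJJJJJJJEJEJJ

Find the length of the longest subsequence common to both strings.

9

One common subsequence of length 9: J (s #1, t #3), J (s #3, t #4), J (s #5, t #5), J (s #6, t #6), J (s #7, t #7), J (s #8, t #8), J (s #10, t #9), E (s #11, t #10), E (s #12, t #12). The LCS DP gives dp[14][14] = 9, so this is optimal.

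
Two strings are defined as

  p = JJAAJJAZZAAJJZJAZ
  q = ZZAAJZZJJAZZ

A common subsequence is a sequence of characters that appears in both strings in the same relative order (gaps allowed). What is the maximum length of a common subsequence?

Match A [3,3] → A [4,4] → J [6,5] → Z [8,6] → Z [9,7] → J [12,8] → J [13,9] → Z [14,11] → Z [17,12] — 9 characters in the same relative order in both. Since dp[17][12] = 9, nothing longer is possible.

9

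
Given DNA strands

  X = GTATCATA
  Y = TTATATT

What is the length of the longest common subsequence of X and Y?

Let dp[i][j] be the LCS length of the first i bases of X and the first j bases of Y. dp[i][j] = dp[i-1][j-1]+1 when the i-th and j-th bases match, else max(dp[i-1][j], dp[i][j-1]).
    ·  T  T  A  T  A  T  T
 ·  0  0  0  0  0  0  0  0
 G  0  0  0  0  0  0  0  0
 T  0  1  1  1  1  1  1  1
 A  0  1  1  2  2  2  2  2
 T  0  1  2  2  3  3  3  3
 C  0  1  2  2  3  3  3  3
 A  0  1  2  3  3  4  4  4
 T  0  1  2  3  4  4  5  5
 A  0  1  2  3  4  5  5  5
dp[8][7] = 5. One LCS (by backtracking along matches): TATAT.

5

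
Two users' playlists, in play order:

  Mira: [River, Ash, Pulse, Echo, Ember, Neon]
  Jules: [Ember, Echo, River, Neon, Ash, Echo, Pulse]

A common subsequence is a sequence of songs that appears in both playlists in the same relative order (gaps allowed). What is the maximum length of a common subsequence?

One common subsequence of length 3: River at Mira[1]=Jules[3], Ash at Mira[2]=Jules[5], Pulse at Mira[3]=Jules[7]. Since dp[6][7] = 3, nothing longer is possible.

3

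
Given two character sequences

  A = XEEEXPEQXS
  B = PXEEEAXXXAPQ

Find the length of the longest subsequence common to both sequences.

7

Taking X (A #1, B #2), then E (A #2, B #3), then E (A #3, B #4), then E (A #4, B #5), then X (A #5, B #9), then P (A #6, B #11), then Q (A #8, B #12) gives a common subsequence of length 7, and the DP table's final entry dp[10][12] is also 7, so no common subsequence is longer.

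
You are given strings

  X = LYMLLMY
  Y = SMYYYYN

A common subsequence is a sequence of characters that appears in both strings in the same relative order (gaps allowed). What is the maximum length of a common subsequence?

Taking Y (X #2, Y #5), then Y (X #7, Y #6) gives a common subsequence of length 2. Since dp[7][7] = 2, nothing longer is possible.

2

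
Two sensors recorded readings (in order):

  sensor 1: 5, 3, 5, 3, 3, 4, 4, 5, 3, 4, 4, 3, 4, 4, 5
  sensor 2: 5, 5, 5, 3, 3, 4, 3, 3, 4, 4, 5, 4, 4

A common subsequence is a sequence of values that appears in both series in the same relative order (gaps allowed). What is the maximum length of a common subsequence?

Taking 5 at sensor 1[1]=sensor 2[2], then 5 at sensor 1[3]=sensor 2[3], then 3 at sensor 1[4]=sensor 2[4], then 3 at sensor 1[5]=sensor 2[5], then 4 at sensor 1[6]=sensor 2[6], then 3 at sensor 1[9]=sensor 2[8], then 4 at sensor 1[10]=sensor 2[9], then 4 at sensor 1[11]=sensor 2[10], then 4 at sensor 1[13]=sensor 2[12], then 4 at sensor 1[14]=sensor 2[13] gives a common subsequence of length 10, and the DP table's final entry dp[15][13] is also 10, so no common subsequence is longer.

10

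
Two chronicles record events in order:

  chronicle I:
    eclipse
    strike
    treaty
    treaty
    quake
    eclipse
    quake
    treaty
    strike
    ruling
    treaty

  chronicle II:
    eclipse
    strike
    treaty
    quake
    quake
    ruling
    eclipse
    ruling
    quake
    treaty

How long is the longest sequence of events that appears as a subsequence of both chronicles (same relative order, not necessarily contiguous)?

7

One common subsequence of length 7: eclipse [1,1], strike [2,2], treaty [3,3], quake [5,5], eclipse [6,7], quake [7,9], treaty [11,10]. Since dp[11][10] = 7, nothing longer is possible.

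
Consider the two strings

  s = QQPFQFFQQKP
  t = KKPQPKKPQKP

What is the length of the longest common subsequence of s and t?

Let dp[i][j] be the LCS length of the first i characters of s and the first j characters of t. dp[i][j] = dp[i-1][j-1]+1 when the i-th and j-th characters match, else max(dp[i-1][j], dp[i][j-1]).
    ·  K  K  P  Q  P  K  K  P  Q  K  P
 ·  0  0  0  0  0  0  0  0  0  0  0  0
 Q  0  0  0  0  1  1  1  1  1  1  1  1
 Q  0  0  0  0  1  1  1  1  1  2  2  2
 P  0  0  0  1  1  2  2  2  2  2  2  3
 F  0  0  0  1  1  2  2  2  2  2  2  3
 Q  0  0  0  1  2  2  2  2  2  3  3  3
 F  0  0  0  1  2  2  2  2  2  3  3  3
 F  0  0  0  1  2  2  2  2  2  3  3  3
 Q  0  0  0  1  2  2  2  2  2  3  3  3
 Q  0  0  0  1  2  2  2  2  2  3  3  3
 K  0  1  1  1  2  2  3  3  3  3  4  4
 P  0  1  1  2  2  3  3  3  4  4  4  5
dp[11][11] = 5. One LCS (by backtracking along matches): QPQKP.

5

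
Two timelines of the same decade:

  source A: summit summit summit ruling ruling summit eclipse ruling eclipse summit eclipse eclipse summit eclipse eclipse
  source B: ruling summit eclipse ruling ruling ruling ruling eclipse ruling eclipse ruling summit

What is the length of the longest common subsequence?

7

Match summit (source A #1, source B #2), ruling (source A #4, source B #6), ruling (source A #5, source B #7), eclipse (source A #7, source B #8), ruling (source A #8, source B #9), eclipse (source A #9, source B #10), summit (source A #13, source B #12) — 7 events in the same relative order in both. Since dp[15][12] = 7, nothing longer is possible.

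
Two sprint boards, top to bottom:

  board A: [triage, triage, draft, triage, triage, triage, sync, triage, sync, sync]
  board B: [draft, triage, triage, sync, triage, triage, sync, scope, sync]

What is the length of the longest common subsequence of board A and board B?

Match draft [3,1] → triage [4,2] → triage [5,3] → triage [6,5] → triage [8,6] → sync [9,7] → sync [10,9] — 7 tasks in the same relative order in both, and the DP table's final entry dp[10][9] is also 7, so no common subsequence is longer.

7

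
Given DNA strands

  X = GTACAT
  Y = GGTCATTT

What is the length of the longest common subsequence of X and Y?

5

Taking G [1,2], then T [2,3], then C [4,4], then A [5,5], then T [6,8] gives a common subsequence of length 5. The LCS DP gives dp[6][8] = 5, so this is optimal.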